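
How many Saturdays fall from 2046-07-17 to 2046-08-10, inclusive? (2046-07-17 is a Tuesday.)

3

2046-07-17 is a Tuesday; the first Saturday on or after it is 2046-07-21 (4 days later).
From 2046-07-21 to 2046-08-10: 10 + 10 = 20 days (rest of July, August).
20 ÷ 7 = 2 full weeks with remainder 6, so 2 more Saturdays after the first → 3.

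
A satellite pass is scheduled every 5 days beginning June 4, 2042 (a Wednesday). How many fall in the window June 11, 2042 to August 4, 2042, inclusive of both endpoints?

11

Occurrences land 5·i days after June 4, 2042 for i = 0, 1, 2, …
June 11, 2042 is 7 days after the start; 7 ÷ 5 = 1 remainder 2; since the remainder is 2, round up to i = 2. First occurrence in the window: #3 on June 14, 2042 (2×5 = 10 days in).
August 4, 2042 is 61 days after the start; 61 ÷ 5 = 12 remainder 1. Last occurrence in the window: #13 on August 3, 2042.
Occurrences #3 through #13: 11 in total.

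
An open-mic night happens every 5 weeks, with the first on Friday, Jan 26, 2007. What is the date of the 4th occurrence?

May 11, 2007

The 4th occurrence is 3 intervals after the first: 3 × 35 = 105 days after Jan 26, 2007.
Jan has 31 days — 5 days to the end of Jan leaves 100.
Feb has 28 days (72 left).
Mar has 31 days (41 left).
Apr has 30 days (11 left).
11 days into May → May 11, 2007.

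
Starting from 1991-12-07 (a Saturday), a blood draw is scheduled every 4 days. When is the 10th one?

The 10th occurrence is 9 intervals after the first: 9 × 4 = 36 days after 1991-12-07.
December has 31 days — 24 days to the end of December leaves 12.
12 days into January → 1992-01-12.

1992-01-12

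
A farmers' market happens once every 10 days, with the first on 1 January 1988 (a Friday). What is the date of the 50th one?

5 May 1989

The 50th occurrence is 49 intervals after the first: 49 × 10 = 490 days after 1 January 1988.
January has 31 days — 30 days to the end of January leaves 460.
From end of January to end of 1988 is 335 days (125 left).
January has 31 days (94 left).
February has 28 days (66 left).
March has 31 days (35 left).
April has 30 days (5 left).
5 days into May → 5 May 1989.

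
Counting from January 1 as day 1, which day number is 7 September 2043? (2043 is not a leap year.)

250

Days in months before September: 31 + 28 + 31 + 30 + 31 + 30 + 31 + 31 = 243.
Plus 7 days into September → day 250.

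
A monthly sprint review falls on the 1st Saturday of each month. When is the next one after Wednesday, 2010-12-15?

December 2010 starts on a Wednesday, so its 1st Saturday is 2010-12-04 (3 days in).
That is not after 2010-12-15, so look at January 2011.
January 2011 starts on a Saturday, so its 1st Saturday is 2011-01-01.

2011-01-01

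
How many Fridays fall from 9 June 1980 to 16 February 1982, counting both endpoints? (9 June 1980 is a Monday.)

9 June 1980 is a Monday; the first Friday on or after it is 13 June 1980 (4 days later).
From 13 June 1980 to 16 February 1982: 201 + 365 + 47 = 613 days (rest of 1980, 1981, to 16 February 1982 in 1982).
613 ÷ 7 = 87 full weeks with remainder 4, so 87 more Fridays after the first → 88.

88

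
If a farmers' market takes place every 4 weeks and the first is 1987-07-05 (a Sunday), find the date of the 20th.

1988-12-18

The 20th occurrence is 19 intervals after the first: 19 × 28 = 532 days after 1987-07-05.
July has 31 days — 26 days to the end of July leaves 506.
From end of July to end of 1987 is 153 days (353 left).
January has 31 days (322 left).
February has 29 days (293 left).
March has 31 days (262 left).
April has 30 days (232 left).
May has 31 days (201 left).
June has 30 days (171 left).
July has 31 days (140 left).
August has 31 days (109 left).
September has 30 days (79 left).
October has 31 days (48 left).
November has 30 days (18 left).
18 days into December → 1988-12-18.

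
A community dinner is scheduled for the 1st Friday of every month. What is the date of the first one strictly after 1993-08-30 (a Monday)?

1993-09-03

August 1993 starts on a Sunday, so its 1st Friday is 1993-08-06 (5 days in).
That is not after 1993-08-30, so look at September 1993.
September 1993 starts on a Wednesday, so its 1st Friday is 1993-09-03 (2 days in).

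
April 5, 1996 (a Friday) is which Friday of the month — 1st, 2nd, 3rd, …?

1st

Day 5 falls in week ⌈5/7⌉ of the month.
Days 1–7 hold the 1st Friday, 8–14 the 2nd, 15–21 the 3rd, 22–28 the 4th, 29–31 the 5th.
5 is in the range for the 1st.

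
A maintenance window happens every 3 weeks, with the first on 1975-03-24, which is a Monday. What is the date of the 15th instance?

1976-01-12

The 15th occurrence is 14 intervals after the first: 14 × 21 = 294 days after 1975-03-24.
March has 31 days — 7 days to the end of March leaves 287.
April has 30 days (257 left).
May has 31 days (226 left).
June has 30 days (196 left).
July has 31 days (165 left).
August has 31 days (134 left).
September has 30 days (104 left).
October has 31 days (73 left).
November has 30 days (43 left).
December has 31 days (12 left).
12 days into January → 1976-01-12.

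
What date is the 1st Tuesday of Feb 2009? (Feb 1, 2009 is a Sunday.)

Feb 2009 begins on a Sunday, so the first Tuesday is Feb 3 (2 days later).

Feb 3, 2009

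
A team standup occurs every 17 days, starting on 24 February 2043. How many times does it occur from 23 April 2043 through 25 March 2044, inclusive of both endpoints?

Occurrences land 17·i days after 24 February 2043 for i = 0, 1, 2, …
23 April 2043 is 58 days after the start; 58 ÷ 17 = 3 remainder 7; since the remainder is 7, round up to i = 4. First occurrence in the window: #5 on 3 May 2043 (4×17 = 68 days in).
25 March 2044 is 395 days after the start; 395 ÷ 17 = 23 remainder 4. Last occurrence in the window: #24 on 21 March 2044.
Occurrences #5 through #24: 20 in total.

20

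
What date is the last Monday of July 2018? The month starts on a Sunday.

2018-07-30

July 2018 begins on a Sunday, so the first Monday is July 2 (1 day later).
July 2018 has 31 days. Adding weeks: 2, 9, 16, 23, 30 — the last one ≤ 31 is the 30th.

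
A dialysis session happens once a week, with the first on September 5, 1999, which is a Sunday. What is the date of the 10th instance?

The 10th occurrence is 9 intervals after the first: 9 × 7 = 63 days after September 5, 1999.
September has 30 days — 25 days to the end of September leaves 38.
October has 31 days (7 left).
7 days into November → November 7, 1999.

November 7, 1999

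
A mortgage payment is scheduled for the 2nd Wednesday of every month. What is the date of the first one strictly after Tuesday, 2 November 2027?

November 2027 starts on a Monday; its first Wednesday is the 3rd, so the 2nd Wednesday is the 10th — 10 November 2027.
10 November 2027 is after 2 November 2027, so that is the next one.

10 November 2027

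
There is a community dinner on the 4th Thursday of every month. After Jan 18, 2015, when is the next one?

Jan 2015 starts on a Thursday; its first Thursday is the 1st, so the 4th Thursday is the 22nd — Jan 22, 2015.
Jan 22, 2015 is after Jan 18, 2015, so that is the next one.

Jan 22, 2015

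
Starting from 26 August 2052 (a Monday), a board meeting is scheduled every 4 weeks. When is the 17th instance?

The 17th occurrence is 16 intervals after the first: 16 × 28 = 448 days after 26 August 2052.
August has 31 days — 5 days to the end of August leaves 443.
From end of August to end of 2052 is 122 days (321 left).
January has 31 days (290 left).
February has 28 days (262 left).
March has 31 days (231 left).
April has 30 days (201 left).
May has 31 days (170 left).
June has 30 days (140 left).
July has 31 days (109 left).
August has 31 days (78 left).
September has 30 days (48 left).
October has 31 days (17 left).
17 days into November → 17 November 2053.

17 November 2053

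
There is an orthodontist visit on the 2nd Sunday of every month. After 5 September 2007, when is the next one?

September 2007 starts on a Saturday; its first Sunday is the 2nd, so the 2nd Sunday is the 9th — 9 September 2007.
9 September 2007 is after 5 September 2007, so that is the next one.

9 September 2007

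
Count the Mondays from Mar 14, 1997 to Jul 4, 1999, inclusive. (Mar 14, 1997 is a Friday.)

Mar 14, 1997 is a Friday; the first Monday on or after it is Mar 17, 1997 (3 days later).
From Mar 17, 1997 to Jul 4, 1999: 289 + 365 + 185 = 839 days (rest of 1997, 1998, to Jul 4, 1999 in 1999).
839 ÷ 7 = 119 full weeks with remainder 6, so 119 more Mondays after the first → 120.

120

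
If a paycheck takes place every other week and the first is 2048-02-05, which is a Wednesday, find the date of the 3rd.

The 3rd occurrence is 2 intervals after the first: 2 × 14 = 28 days after 2048-02-05.
February has 29 days — 24 days to the end of February leaves 4.
4 days into March → 2048-03-04.

2048-03-04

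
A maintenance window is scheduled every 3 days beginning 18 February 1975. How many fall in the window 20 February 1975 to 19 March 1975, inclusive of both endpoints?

9

Occurrences land 3·i days after 18 February 1975 for i = 0, 1, 2, …
20 February 1975 is 2 days after the start; 2 ÷ 3 = 0 remainder 2; since the remainder is 2, round up to i = 1. First occurrence in the window: #2 on 21 February 1975 (1×3 = 3 days in).
19 March 1975 is 29 days after the start; 29 ÷ 3 = 9 remainder 2. Last occurrence in the window: #10 on 17 March 1975.
Occurrences #2 through #10: 9 in total.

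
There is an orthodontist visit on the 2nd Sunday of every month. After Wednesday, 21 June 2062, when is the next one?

June 2062 starts on a Thursday; its first Sunday is the 4th, so the 2nd Sunday is the 11th — 11 June 2062.
That is not after 21 June 2062, so look at July 2062.
July 2062 starts on a Saturday; its first Sunday is the 2nd, so the 2nd Sunday is the 9th — 9 July 2062.

9 July 2062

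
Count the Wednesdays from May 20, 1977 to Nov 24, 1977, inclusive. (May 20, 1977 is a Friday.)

May 20, 1977 is a Friday; the first Wednesday on or after it is May 25, 1977 (5 days later).
From May 25, 1977 to Nov 24, 1977: 6 + 30 + 31 + 31 + 30 + 31 + 24 = 183 days (rest of May, Jun, Jul, Aug, Sep, Oct, Nov).
183 ÷ 7 = 26 full weeks with remainder 1, so 26 more Wednesdays after the first → 27.

27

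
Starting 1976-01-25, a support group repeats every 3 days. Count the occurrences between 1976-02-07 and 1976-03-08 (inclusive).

Occurrences land 3·i days after 1976-01-25 for i = 0, 1, 2, …
1976-02-07 is 13 days after the start; 13 ÷ 3 = 4 remainder 1; since the remainder is 1, round up to i = 5. First occurrence in the window: #6 on 1976-02-09 (5×3 = 15 days in).
1976-03-08 is 43 days after the start; 43 ÷ 3 = 14 remainder 1. Last occurrence in the window: #15 on 1976-03-07.
Occurrences #6 through #15: 10 in total.

10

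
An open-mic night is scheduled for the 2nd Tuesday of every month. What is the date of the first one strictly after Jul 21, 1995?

Aug 8, 1995

Jul 1995 starts on a Saturday; its first Tuesday is the 4th, so the 2nd Tuesday is the 11th — Jul 11, 1995.
That is not after Jul 21, 1995, so look at Aug 1995.
Aug 1995 starts on a Tuesday; its first Tuesday is the 1st, so the 2nd Tuesday is the 8th — Aug 8, 1995.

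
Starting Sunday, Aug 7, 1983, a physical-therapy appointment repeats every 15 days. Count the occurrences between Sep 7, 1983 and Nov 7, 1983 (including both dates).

Occurrences land 15·i days after Aug 7, 1983 for i = 0, 1, 2, …
Sep 7, 1983 is 31 days after the start; 31 ÷ 15 = 2 remainder 1; since the remainder is 1, round up to i = 3. First occurrence in the window: #4 on Sep 21, 1983 (3×15 = 45 days in).
Nov 7, 1983 is 92 days after the start; 92 ÷ 15 = 6 remainder 2. Last occurrence in the window: #7 on Nov 5, 1983.
Occurrences #4 through #7: 4 in total.

4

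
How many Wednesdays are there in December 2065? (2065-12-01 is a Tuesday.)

5

2065-12-01 is a Tuesday; the first Wednesday on or after it is 2065-12-02 (1 day later).
From 2065-12-02 to 2065-12-31 is 31 − 2 = 29 days.
29 ÷ 7 = 4 full weeks with remainder 1, so 4 more Wednesdays after the first → 5.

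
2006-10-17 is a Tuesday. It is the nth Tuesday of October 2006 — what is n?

Day 17 falls in week ⌈17/7⌉ of the month.
Days 1–7 hold the 1st Tuesday, 8–14 the 2nd, 15–21 the 3rd, 22–28 the 4th, 29–31 the 5th.
17 is in the range for the 3rd.

3rd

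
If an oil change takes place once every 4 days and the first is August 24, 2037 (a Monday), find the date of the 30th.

December 18, 2037

The 30th occurrence is 29 intervals after the first: 29 × 4 = 116 days after August 24, 2037.
August has 31 days — 7 days to the end of August leaves 109.
September has 30 days (79 left).
October has 31 days (48 left).
November has 30 days (18 left).
18 days into December → December 18, 2037.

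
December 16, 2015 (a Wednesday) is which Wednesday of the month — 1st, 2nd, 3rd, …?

3rd

Day 16 falls in week ⌈16/7⌉ of the month.
Days 1–7 hold the 1st Wednesday, 8–14 the 2nd, 15–21 the 3rd, 22–28 the 4th, 29–31 the 5th.
16 is in the range for the 3rd.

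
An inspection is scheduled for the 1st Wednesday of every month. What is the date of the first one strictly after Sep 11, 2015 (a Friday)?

Oct 7, 2015

Sep 2015 starts on a Tuesday, so its 1st Wednesday is Sep 2, 2015 (1 day in).
That is not after Sep 11, 2015, so look at Oct 2015.
Oct 2015 starts on a Thursday, so its 1st Wednesday is Oct 7, 2015 (6 days in).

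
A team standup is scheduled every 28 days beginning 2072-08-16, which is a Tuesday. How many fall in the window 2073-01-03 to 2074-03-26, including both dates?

16

Occurrences land 28·i days after 2072-08-16 for i = 0, 1, 2, …
2073-01-03 is 140 days after the start; 140 ÷ 28 = 5 remainder 0. First occurrence in the window: #6 on 2073-01-03 (5×28 = 140 days in).
2074-03-26 is 587 days after the start; 587 ÷ 28 = 20 remainder 27. Last occurrence in the window: #21 on 2074-02-27.
Occurrences #6 through #21: 16 in total.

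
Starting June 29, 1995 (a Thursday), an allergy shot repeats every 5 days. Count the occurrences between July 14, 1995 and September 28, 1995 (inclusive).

16

Occurrences land 5·i days after June 29, 1995 for i = 0, 1, 2, …
July 14, 1995 is 15 days after the start; 15 ÷ 5 = 3 remainder 0. First occurrence in the window: #4 on July 14, 1995 (3×5 = 15 days in).
September 28, 1995 is 91 days after the start; 91 ÷ 5 = 18 remainder 1. Last occurrence in the window: #19 on September 27, 1995.
Occurrences #4 through #19: 16 in total.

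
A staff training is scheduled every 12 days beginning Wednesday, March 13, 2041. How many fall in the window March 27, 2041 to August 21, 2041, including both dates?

Occurrences land 12·i days after March 13, 2041 for i = 0, 1, 2, …
March 27, 2041 is 14 days after the start; 14 ÷ 12 = 1 remainder 2; since the remainder is 2, round up to i = 2. First occurrence in the window: #3 on April 6, 2041 (2×12 = 24 days in).
August 21, 2041 is 161 days after the start; 161 ÷ 12 = 13 remainder 5. Last occurrence in the window: #14 on August 16, 2041.
Occurrences #3 through #14: 12 in total.

12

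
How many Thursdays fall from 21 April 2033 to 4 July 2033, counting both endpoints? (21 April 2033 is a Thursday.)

21 April 2033 is a Thursday; the first Thursday on or after it is 21 April 2033.
From 21 April 2033 to 4 July 2033: 9 + 31 + 30 + 4 = 74 days (rest of April, May, June, July).
74 ÷ 7 = 10 full weeks with remainder 4, so 10 more Thursdays after the first → 11.

11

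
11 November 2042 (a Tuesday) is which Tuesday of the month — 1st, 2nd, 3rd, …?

Day 11 falls in week ⌈11/7⌉ of the month.
Days 1–7 hold the 1st Tuesday, 8–14 the 2nd, 15–21 the 3rd, 22–28 the 4th, 29–31 the 5th.
11 is in the range for the 2nd.

2nd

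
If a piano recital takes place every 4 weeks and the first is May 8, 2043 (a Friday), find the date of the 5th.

The 5th occurrence is 4 intervals after the first: 4 × 28 = 112 days after May 8, 2043.
May has 31 days — 23 days to the end of May leaves 89.
June has 30 days (59 left).
July has 31 days (28 left).
28 days into August → August 28, 2043.

August 28, 2043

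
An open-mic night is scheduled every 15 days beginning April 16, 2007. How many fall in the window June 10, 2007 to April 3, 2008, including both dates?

20

Occurrences land 15·i days after April 16, 2007 for i = 0, 1, 2, …
June 10, 2007 is 55 days after the start; 55 ÷ 15 = 3 remainder 10; since the remainder is 10, round up to i = 4. First occurrence in the window: #5 on June 15, 2007 (4×15 = 60 days in).
April 3, 2008 is 353 days after the start; 353 ÷ 15 = 23 remainder 8. Last occurrence in the window: #24 on March 26, 2008.
Occurrences #5 through #24: 20 in total.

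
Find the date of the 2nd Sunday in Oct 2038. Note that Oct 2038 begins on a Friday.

Oct 2038 begins on a Friday, so the first Sunday is Oct 3 (2 days later).
The 2nd Sunday is 1 weeks later: 3 + 7 = 10.

Oct 10, 2038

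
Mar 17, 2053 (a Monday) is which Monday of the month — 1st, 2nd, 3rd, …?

3rd

Day 17 falls in week ⌈17/7⌉ of the month.
Days 1–7 hold the 1st Monday, 8–14 the 2nd, 15–21 the 3rd, 22–28 the 4th, 29–31 the 5th.
17 is in the range for the 3rd.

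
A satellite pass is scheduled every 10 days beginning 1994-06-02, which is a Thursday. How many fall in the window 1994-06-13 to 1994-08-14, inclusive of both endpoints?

6

Occurrences land 10·i days after 1994-06-02 for i = 0, 1, 2, …
1994-06-13 is 11 days after the start; 11 ÷ 10 = 1 remainder 1; since the remainder is 1, round up to i = 2. First occurrence in the window: #3 on 1994-06-22 (2×10 = 20 days in).
1994-08-14 is 73 days after the start; 73 ÷ 10 = 7 remainder 3. Last occurrence in the window: #8 on 1994-08-11.
Occurrences #3 through #8: 6 in total.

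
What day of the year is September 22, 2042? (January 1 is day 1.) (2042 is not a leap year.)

Days in months before September: 31 + 28 + 31 + 30 + 31 + 30 + 31 + 31 = 243.
Plus 22 days into September → day 265.

265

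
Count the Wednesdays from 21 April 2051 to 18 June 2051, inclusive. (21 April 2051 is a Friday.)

21 April 2051 is a Friday; the first Wednesday on or after it is 26 April 2051 (5 days later).
From 26 April 2051 to 18 June 2051: 4 + 31 + 18 = 53 days (rest of April, May, June).
53 ÷ 7 = 7 full weeks with remainder 4, so 7 more Wednesdays after the first → 8.

8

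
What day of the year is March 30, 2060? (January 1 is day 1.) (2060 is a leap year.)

Days in months before March: 31 + 29 = 60.
Plus 30 days into March → day 90.

90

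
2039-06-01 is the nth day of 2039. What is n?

152

Days in months before June: 31 + 28 + 31 + 30 + 31 = 151.
Plus 1 day into June → day 152.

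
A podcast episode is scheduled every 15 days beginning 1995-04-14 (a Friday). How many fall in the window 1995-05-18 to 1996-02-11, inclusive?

Occurrences land 15·i days after 1995-04-14 for i = 0, 1, 2, …
1995-05-18 is 34 days after the start; 34 ÷ 15 = 2 remainder 4; since the remainder is 4, round up to i = 3. First occurrence in the window: #4 on 1995-05-29 (3×15 = 45 days in).
1996-02-11 is 303 days after the start; 303 ÷ 15 = 20 remainder 3. Last occurrence in the window: #21 on 1996-02-08.
Occurrences #4 through #21: 18 in total.

18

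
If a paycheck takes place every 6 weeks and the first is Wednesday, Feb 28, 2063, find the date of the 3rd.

May 23, 2063

The 3rd occurrence is 2 intervals after the first: 2 × 42 = 84 days after Feb 28, 2063.
Feb has 28 days — 0 days to the end of Feb leaves 84.
Mar has 31 days (53 left).
Apr has 30 days (23 left).
23 days into May → May 23, 2063.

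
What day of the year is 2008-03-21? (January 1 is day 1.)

81

Days in months before March: 31 + 29 = 60.
Plus 21 days into March → day 81.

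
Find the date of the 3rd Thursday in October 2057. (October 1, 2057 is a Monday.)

October 2057 begins on a Monday, so the first Thursday is October 4 (3 days later).
The 3rd Thursday is 2 weeks later: 4 + 14 = 18.

October 18, 2057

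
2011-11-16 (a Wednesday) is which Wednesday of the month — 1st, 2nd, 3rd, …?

3rd

Day 16 falls in week ⌈16/7⌉ of the month.
Days 1–7 hold the 1st Wednesday, 8–14 the 2nd, 15–21 the 3rd, 22–28 the 4th, 29–31 the 5th.
16 is in the range for the 3rd.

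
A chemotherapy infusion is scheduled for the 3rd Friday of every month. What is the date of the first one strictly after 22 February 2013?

February 2013 starts on a Friday; its first Friday is the 1st, so the 3rd Friday is the 15th — 15 February 2013.
That is not after 22 February 2013, so look at March 2013.
March 2013 starts on a Friday; its first Friday is the 1st, so the 3rd Friday is the 15th — 15 March 2013.

15 March 2013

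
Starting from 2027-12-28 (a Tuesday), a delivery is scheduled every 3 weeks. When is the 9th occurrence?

2028-06-13

The 9th occurrence is 8 intervals after the first: 8 × 21 = 168 days after 2027-12-28.
December has 31 days — 3 days to the end of December leaves 165.
January has 31 days (134 left).
February has 29 days (105 left).
March has 31 days (74 left).
April has 30 days (44 left).
May has 31 days (13 left).
13 days into June → 2028-06-13.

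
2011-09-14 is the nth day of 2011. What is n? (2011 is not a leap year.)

Days in months before September: 31 + 28 + 31 + 30 + 31 + 30 + 31 + 31 = 243.
Plus 14 days into September → day 257.

257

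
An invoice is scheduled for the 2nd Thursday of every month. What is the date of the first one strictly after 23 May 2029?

14 June 2029

May 2029 starts on a Tuesday; its first Thursday is the 3rd, so the 2nd Thursday is the 10th — 10 May 2029.
That is not after 23 May 2029, so look at June 2029.
June 2029 starts on a Friday; its first Thursday is the 7th, so the 2nd Thursday is the 14th — 14 June 2029.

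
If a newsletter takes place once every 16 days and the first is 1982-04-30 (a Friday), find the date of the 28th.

The 28th occurrence is 27 intervals after the first: 27 × 16 = 432 days after 1982-04-30.
April has 30 days — 0 days to the end of April leaves 432.
From end of April to end of 1982 is 245 days (187 left).
January has 31 days (156 left).
February has 28 days (128 left).
March has 31 days (97 left).
April has 30 days (67 left).
May has 31 days (36 left).
June has 30 days (6 left).
6 days into July → 1983-07-06.

1983-07-06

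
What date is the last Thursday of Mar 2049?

Mar 25, 2049

Mar 2049 begins on a Monday, so the first Thursday is Mar 4 (3 days later).
Mar 2049 has 31 days. Adding weeks: 4, 11, 18, 25 — the last one ≤ 31 is the 25th.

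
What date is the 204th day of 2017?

Jan has 31 days (204 − 31 = 173 remain).
Feb has 28 days (173 − 28 = 145 remain).
Mar has 31 days (145 − 31 = 114 remain).
Apr has 30 days (114 − 30 = 84 remain).
May has 31 days (84 − 31 = 53 remain).
Jun has 30 days (53 − 30 = 23 remain).
23 into Jul → Jul 23.

Jul 23, 2017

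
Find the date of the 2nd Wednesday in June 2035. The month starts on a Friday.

June 2035 begins on a Friday, so the first Wednesday is June 6 (5 days later).
The 2nd Wednesday is 1 weeks later: 6 + 7 = 13.

June 13, 2035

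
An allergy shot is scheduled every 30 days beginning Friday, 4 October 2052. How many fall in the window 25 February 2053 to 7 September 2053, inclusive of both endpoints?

Occurrences land 30·i days after 4 October 2052 for i = 0, 1, 2, …
25 February 2053 is 144 days after the start; 144 ÷ 30 = 4 remainder 24; since the remainder is 24, round up to i = 5. First occurrence in the window: #6 on 3 March 2053 (5×30 = 150 days in).
7 September 2053 is 338 days after the start; 338 ÷ 30 = 11 remainder 8. Last occurrence in the window: #12 on 30 August 2053.
Occurrences #6 through #12: 7 in total.

7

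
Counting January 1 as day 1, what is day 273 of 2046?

Jan has 31 days (273 − 31 = 242 remain).
Feb has 28 days (242 − 28 = 214 remain).
Mar has 31 days (214 − 31 = 183 remain).
Apr has 30 days (183 − 30 = 153 remain).
May has 31 days (153 − 31 = 122 remain).
Jun has 30 days (122 − 30 = 92 remain).
Jul has 31 days (92 − 31 = 61 remain).
Aug has 31 days (61 − 31 = 30 remain).
30 into Sep → Sep 30.

Sep 30, 2046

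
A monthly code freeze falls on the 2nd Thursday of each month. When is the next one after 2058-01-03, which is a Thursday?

2058-01-10

January 2058 starts on a Tuesday; its first Thursday is the 3rd, so the 2nd Thursday is the 10th — 2058-01-10.
2058-01-10 is after 2058-01-03, so that is the next one.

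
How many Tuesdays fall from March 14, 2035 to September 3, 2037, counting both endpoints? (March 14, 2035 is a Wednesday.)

March 14, 2035 is a Wednesday; the first Tuesday on or after it is March 20, 2035 (6 days later).
From March 20, 2035 to September 3, 2037: 286 + 366 + 246 = 898 days (rest of 2035, 2036, to September 3, 2037 in 2037).
898 ÷ 7 = 128 full weeks with remainder 2, so 128 more Tuesdays after the first → 129.

129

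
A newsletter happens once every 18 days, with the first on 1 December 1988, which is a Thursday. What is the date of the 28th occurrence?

The 28th occurrence is 27 intervals after the first: 27 × 18 = 486 days after 1 December 1988.
December has 31 days — 30 days to the end of December leaves 456.
1989 has 365 days (91 left).
January has 31 days (60 left).
February has 28 days (32 left).
March has 31 days (1 left).
1 day into April → 1 April 1990.

1 April 1990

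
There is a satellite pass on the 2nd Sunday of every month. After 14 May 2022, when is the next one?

May 2022 starts on a Sunday; its first Sunday is the 1st, so the 2nd Sunday is the 8th — 8 May 2022.
That is not after 14 May 2022, so look at June 2022.
June 2022 starts on a Wednesday; its first Sunday is the 5th, so the 2nd Sunday is the 12th — 12 June 2022.

12 June 2022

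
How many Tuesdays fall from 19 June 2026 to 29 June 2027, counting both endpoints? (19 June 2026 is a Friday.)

54

19 June 2026 is a Friday; the first Tuesday on or after it is 23 June 2026 (4 days later).
From 23 June 2026 to 29 June 2027: 191 + 180 = 371 days (rest of 2026, to 29 June 2027 in 2027).
371 ÷ 7 = 53 full weeks with remainder 0, so 53 more Tuesdays after the first → 54.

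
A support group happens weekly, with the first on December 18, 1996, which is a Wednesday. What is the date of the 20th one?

The 20th occurrence is 19 intervals after the first: 19 × 7 = 133 days after December 18, 1996.
December has 31 days — 13 days to the end of December leaves 120.
January has 31 days (89 left).
February has 28 days (61 left).
March has 31 days (30 left).
30 days into April → April 30, 1997.

April 30, 1997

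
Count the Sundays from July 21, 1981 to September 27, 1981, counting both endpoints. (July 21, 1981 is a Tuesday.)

July 21, 1981 is a Tuesday; the first Sunday on or after it is July 26, 1981 (5 days later).
From July 26, 1981 to September 27, 1981: 5 + 31 + 27 = 63 days (rest of July, August, September).
63 ÷ 7 = 9 full weeks with remainder 0, so 9 more Sundays after the first → 10.

10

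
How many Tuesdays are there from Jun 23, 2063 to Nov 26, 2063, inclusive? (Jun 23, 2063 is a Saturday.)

Jun 23, 2063 is a Saturday; the first Tuesday on or after it is Jun 26, 2063 (3 days later).
From Jun 26, 2063 to Nov 26, 2063: 4 + 31 + 31 + 30 + 31 + 26 = 153 days (rest of Jun, Jul, Aug, Sep, Oct, Nov).
153 ÷ 7 = 21 full weeks with remainder 6, so 21 more Tuesdays after the first → 22.

22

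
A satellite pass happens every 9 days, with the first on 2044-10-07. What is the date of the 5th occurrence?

The 5th occurrence is 4 intervals after the first: 4 × 9 = 36 days after 2044-10-07.
October has 31 days — 24 days to the end of October leaves 12.
12 days into November → 2044-11-12.

2044-11-12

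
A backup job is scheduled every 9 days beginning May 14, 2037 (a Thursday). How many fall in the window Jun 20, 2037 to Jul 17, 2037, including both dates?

Occurrences land 9·i days after May 14, 2037 for i = 0, 1, 2, …
Jun 20, 2037 is 37 days after the start; 37 ÷ 9 = 4 remainder 1; since the remainder is 1, round up to i = 5. First occurrence in the window: #6 on Jun 28, 2037 (5×9 = 45 days in).
Jul 17, 2037 is 64 days after the start; 64 ÷ 9 = 7 remainder 1. Last occurrence in the window: #8 on Jul 16, 2037.
Occurrences #6 through #8: 3 in total.

3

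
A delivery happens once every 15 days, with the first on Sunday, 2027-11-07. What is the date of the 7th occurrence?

The 7th occurrence is 6 intervals after the first: 6 × 15 = 90 days after 2027-11-07.
November has 30 days — 23 days to the end of November leaves 67.
December has 31 days (36 left).
January has 31 days (5 left).
5 days into February → 2028-02-05.

2028-02-05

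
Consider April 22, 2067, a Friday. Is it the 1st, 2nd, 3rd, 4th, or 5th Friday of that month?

4th

Day 22 falls in week ⌈22/7⌉ of the month.
Days 1–7 hold the 1st Friday, 8–14 the 2nd, 15–21 the 3rd, 22–28 the 4th, 29–31 the 5th.
22 is in the range for the 4th.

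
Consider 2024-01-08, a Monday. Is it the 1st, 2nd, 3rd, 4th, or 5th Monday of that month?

2nd

Day 8 falls in week ⌈8/7⌉ of the month.
Days 1–7 hold the 1st Monday, 8–14 the 2nd, 15–21 the 3rd, 22–28 the 4th, 29–31 the 5th.
8 is in the range for the 2nd.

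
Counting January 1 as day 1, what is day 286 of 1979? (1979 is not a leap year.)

January has 31 days (286 − 31 = 255 remain).
February has 28 days (255 − 28 = 227 remain).
March has 31 days (227 − 31 = 196 remain).
April has 30 days (196 − 30 = 166 remain).
May has 31 days (166 − 31 = 135 remain).
June has 30 days (135 − 30 = 105 remain).
July has 31 days (105 − 31 = 74 remain).
August has 31 days (74 − 31 = 43 remain).
September has 30 days (43 − 30 = 13 remain).
13 into October → October 13.

1979-10-13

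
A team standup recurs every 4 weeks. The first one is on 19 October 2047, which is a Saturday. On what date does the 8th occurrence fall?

2 May 2048

The 8th occurrence is 7 intervals after the first: 7 × 28 = 196 days after 19 October 2047.
October has 31 days — 12 days to the end of October leaves 184.
November has 30 days (154 left).
December has 31 days (123 left).
January has 31 days (92 left).
February has 29 days (63 left).
March has 31 days (32 left).
April has 30 days (2 left).
2 days into May → 2 May 2048.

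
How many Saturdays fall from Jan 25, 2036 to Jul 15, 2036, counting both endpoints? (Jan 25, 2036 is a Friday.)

25

Jan 25, 2036 is a Friday; the first Saturday on or after it is Jan 26, 2036 (1 day later).
From Jan 26, 2036 to Jul 15, 2036: 5 + 29 + 31 + 30 + 31 + 30 + 15 = 171 days (rest of Jan, Feb, Mar, Apr, May, Jun, Jul).
171 ÷ 7 = 24 full weeks with remainder 3, so 24 more Saturdays after the first → 25.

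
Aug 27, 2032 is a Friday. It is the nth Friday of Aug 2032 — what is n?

Day 27 falls in week ⌈27/7⌉ of the month.
Days 1–7 hold the 1st Friday, 8–14 the 2nd, 15–21 the 3rd, 22–28 the 4th, 29–31 the 5th.
27 is in the range for the 4th.

4th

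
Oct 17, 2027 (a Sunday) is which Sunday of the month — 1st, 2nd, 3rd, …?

Day 17 falls in week ⌈17/7⌉ of the month.
Days 1–7 hold the 1st Sunday, 8–14 the 2nd, 15–21 the 3rd, 22–28 the 4th, 29–31 the 5th.
17 is in the range for the 3rd.

3rd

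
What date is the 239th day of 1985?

Aug 27, 1985

Jan has 31 days (239 − 31 = 208 remain).
Feb has 28 days (208 − 28 = 180 remain).
Mar has 31 days (180 − 31 = 149 remain).
Apr has 30 days (149 − 30 = 119 remain).
May has 31 days (119 − 31 = 88 remain).
Jun has 30 days (88 − 30 = 58 remain).
Jul has 31 days (58 − 31 = 27 remain).
27 into Aug → Aug 27.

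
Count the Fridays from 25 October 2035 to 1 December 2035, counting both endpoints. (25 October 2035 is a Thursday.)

25 October 2035 is a Thursday; the first Friday on or after it is 26 October 2035 (1 day later).
From 26 October 2035 to 1 December 2035: 5 + 30 + 1 = 36 days (rest of October, November, December).
36 ÷ 7 = 5 full weeks with remainder 1, so 5 more Fridays after the first → 6.

6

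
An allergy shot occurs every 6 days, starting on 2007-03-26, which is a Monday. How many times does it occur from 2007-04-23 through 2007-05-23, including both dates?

5

Occurrences land 6·i days after 2007-03-26 for i = 0, 1, 2, …
2007-04-23 is 28 days after the start; 28 ÷ 6 = 4 remainder 4; since the remainder is 4, round up to i = 5. First occurrence in the window: #6 on 2007-04-25 (5×6 = 30 days in).
2007-05-23 is 58 days after the start; 58 ÷ 6 = 9 remainder 4. Last occurrence in the window: #10 on 2007-05-19.
Occurrences #6 through #10: 5 in total.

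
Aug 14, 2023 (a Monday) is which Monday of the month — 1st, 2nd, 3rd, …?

2nd

Day 14 falls in week ⌈14/7⌉ of the month.
Days 1–7 hold the 1st Monday, 8–14 the 2nd, 15–21 the 3rd, 22–28 the 4th, 29–31 the 5th.
14 is in the range for the 2nd.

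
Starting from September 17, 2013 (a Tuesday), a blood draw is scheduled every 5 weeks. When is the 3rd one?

The 3rd occurrence is 2 intervals after the first: 2 × 35 = 70 days after September 17, 2013.
September has 30 days — 13 days to the end of September leaves 57.
October has 31 days (26 left).
26 days into November → November 26, 2013.

November 26, 2013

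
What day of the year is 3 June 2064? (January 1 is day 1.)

155

Days in months before June: 31 + 29 + 31 + 30 + 31 = 152.
Plus 3 days into June → day 155.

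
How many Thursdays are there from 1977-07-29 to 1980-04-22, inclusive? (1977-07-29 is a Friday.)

142

1977-07-29 is a Friday; the first Thursday on or after it is 1977-08-04 (6 days later).
From 1977-08-04 to 1980-04-22: 149 + 365 + 365 + 113 = 992 days (rest of 1977, 1978, 1979, to 1980-04-22 in 1980).
992 ÷ 7 = 141 full weeks with remainder 5, so 141 more Thursdays after the first → 142.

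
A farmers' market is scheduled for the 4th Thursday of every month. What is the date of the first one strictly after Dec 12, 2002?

Dec 26, 2002

Dec 2002 starts on a Sunday; its first Thursday is the 5th, so the 4th Thursday is the 26th — Dec 26, 2002.
Dec 26, 2002 is after Dec 12, 2002, so that is the next one.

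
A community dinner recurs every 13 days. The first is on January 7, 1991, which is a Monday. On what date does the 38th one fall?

The 38th occurrence is 37 intervals after the first: 37 × 13 = 481 days after January 7, 1991.
January has 31 days — 24 days to the end of January leaves 457.
From end of January to end of 1991 is 334 days (123 left).
January has 31 days (92 left).
February has 29 days (63 left).
March has 31 days (32 left).
April has 30 days (2 left).
2 days into May → May 2, 1992.

May 2, 1992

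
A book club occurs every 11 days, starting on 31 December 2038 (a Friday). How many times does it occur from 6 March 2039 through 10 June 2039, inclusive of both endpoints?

9

Occurrences land 11·i days after 31 December 2038 for i = 0, 1, 2, …
6 March 2039 is 65 days after the start; 65 ÷ 11 = 5 remainder 10; since the remainder is 10, round up to i = 6. First occurrence in the window: #7 on 7 March 2039 (6×11 = 66 days in).
10 June 2039 is 161 days after the start; 161 ÷ 11 = 14 remainder 7. Last occurrence in the window: #15 on 3 June 2039.
Occurrences #7 through #15: 9 in total.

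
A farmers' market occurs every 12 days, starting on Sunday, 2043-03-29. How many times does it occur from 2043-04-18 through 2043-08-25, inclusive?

11

Occurrences land 12·i days after 2043-03-29 for i = 0, 1, 2, …
2043-04-18 is 20 days after the start; 20 ÷ 12 = 1 remainder 8; since the remainder is 8, round up to i = 2. First occurrence in the window: #3 on 2043-04-22 (2×12 = 24 days in).
2043-08-25 is 149 days after the start; 149 ÷ 12 = 12 remainder 5. Last occurrence in the window: #13 on 2043-08-20.
Occurrences #3 through #13: 11 in total.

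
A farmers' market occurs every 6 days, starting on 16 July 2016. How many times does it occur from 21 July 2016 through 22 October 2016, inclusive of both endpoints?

Occurrences land 6·i days after 16 July 2016 for i = 0, 1, 2, …
21 July 2016 is 5 days after the start; 5 ÷ 6 = 0 remainder 5; since the remainder is 5, round up to i = 1. First occurrence in the window: #2 on 22 July 2016 (1×6 = 6 days in).
22 October 2016 is 98 days after the start; 98 ÷ 6 = 16 remainder 2. Last occurrence in the window: #17 on 20 October 2016.
Occurrences #2 through #17: 16 in total.

16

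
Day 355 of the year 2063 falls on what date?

Dec 21, 2063

Jan has 31 days (355 − 31 = 324 remain).
Feb has 28 days (324 − 28 = 296 remain).
Mar has 31 days (296 − 31 = 265 remain).
Apr has 30 days (265 − 30 = 235 remain).
May has 31 days (235 − 31 = 204 remain).
Jun has 30 days (204 − 30 = 174 remain).
Jul has 31 days (174 − 31 = 143 remain).
Aug has 31 days (143 − 31 = 112 remain).
Sep has 30 days (112 − 30 = 82 remain).
Oct has 31 days (82 − 31 = 51 remain).
Nov has 30 days (51 − 30 = 21 remain).
21 into Dec → Dec 21.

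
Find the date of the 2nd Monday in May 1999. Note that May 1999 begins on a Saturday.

1999-05-10

May 1999 begins on a Saturday, so the first Monday is May 3 (2 days later).
The 2nd Monday is 1 weeks later: 3 + 7 = 10.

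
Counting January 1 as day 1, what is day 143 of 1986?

1986-05-23

January has 31 days (143 − 31 = 112 remain).
February has 28 days (112 − 28 = 84 remain).
March has 31 days (84 − 31 = 53 remain).
April has 30 days (53 − 30 = 23 remain).
23 into May → May 23.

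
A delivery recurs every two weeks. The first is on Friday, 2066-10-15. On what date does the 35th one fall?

2068-02-03

The 35th occurrence is 34 intervals after the first: 34 × 14 = 476 days after 2066-10-15.
October has 31 days — 16 days to the end of October leaves 460.
From end of October to end of 2066 is 61 days (399 left).
2067 has 365 days (34 left).
January has 31 days (3 left).
3 days into February → 2068-02-03.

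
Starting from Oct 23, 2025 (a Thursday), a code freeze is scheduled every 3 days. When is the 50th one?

The 50th occurrence is 49 intervals after the first: 49 × 3 = 147 days after Oct 23, 2025.
Oct has 31 days — 8 days to the end of Oct leaves 139.
Nov has 30 days (109 left).
Dec has 31 days (78 left).
Jan has 31 days (47 left).
Feb has 28 days (19 left).
19 days into Mar → Mar 19, 2026.

Mar 19, 2026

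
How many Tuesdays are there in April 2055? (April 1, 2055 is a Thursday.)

April 1, 2055 is a Thursday; the first Tuesday on or after it is April 6, 2055 (5 days later).
From April 6, 2055 to April 30, 2055 is 30 − 6 = 24 days.
24 ÷ 7 = 3 full weeks with remainder 3, so 3 more Tuesdays after the first → 4.

4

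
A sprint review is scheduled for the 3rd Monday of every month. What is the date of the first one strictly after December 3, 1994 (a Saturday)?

December 19, 1994

December 1994 starts on a Thursday; its first Monday is the 5th, so the 3rd Monday is the 19th — December 19, 1994.
December 19, 1994 is after December 3, 1994, so that is the next one.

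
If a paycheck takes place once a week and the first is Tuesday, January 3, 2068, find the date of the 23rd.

The 23rd occurrence is 22 intervals after the first: 22 × 7 = 154 days after January 3, 2068.
January has 31 days — 28 days to the end of January leaves 126.
February has 29 days (97 left).
March has 31 days (66 left).
April has 30 days (36 left).
May has 31 days (5 left).
5 days into June → June 5, 2068.

June 5, 2068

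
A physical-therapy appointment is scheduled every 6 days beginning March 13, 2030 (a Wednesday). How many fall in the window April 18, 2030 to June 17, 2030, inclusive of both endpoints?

11

Occurrences land 6·i days after March 13, 2030 for i = 0, 1, 2, …
April 18, 2030 is 36 days after the start; 36 ÷ 6 = 6 remainder 0. First occurrence in the window: #7 on April 18, 2030 (6×6 = 36 days in).
June 17, 2030 is 96 days after the start; 96 ÷ 6 = 16 remainder 0. Last occurrence in the window: #17 on June 17, 2030.
Occurrences #7 through #17: 11 in total.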